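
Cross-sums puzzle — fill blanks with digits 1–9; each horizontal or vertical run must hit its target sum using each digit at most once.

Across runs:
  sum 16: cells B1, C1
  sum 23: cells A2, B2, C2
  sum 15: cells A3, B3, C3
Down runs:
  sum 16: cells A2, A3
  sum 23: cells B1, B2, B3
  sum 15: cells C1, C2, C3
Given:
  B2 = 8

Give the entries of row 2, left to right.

9 8 6

16 in 2 cells must be {7,9}; 23 in 3 cells must be {6,8,9}.
B1 = 9: the only remaining digit allowed by both the 16 across and the 23 down.
C1 = 16 − 9 = 7 completes the 16 across.
A2 = 9: the only remaining digit allowed by both the 23 across and the 16 down.
C2 = 23 − 17 = 6 completes the 23 across.
A3 = 16 − 9 = 7 completes the 16 down.
B3 = 23 − 17 = 6 completes the 23 down.
C3 = 15 − 13 = 2 completes the 15 across.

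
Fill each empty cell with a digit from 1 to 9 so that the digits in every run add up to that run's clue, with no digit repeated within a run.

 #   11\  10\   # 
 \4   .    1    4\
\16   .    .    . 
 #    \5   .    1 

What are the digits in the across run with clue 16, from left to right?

4 in 2 cells must be {1,3}.
R1C1 = 4 − 1 = 3 completes the 4 across.
R2C1 = 11 − 3 = 8 completes the 11 down.
R2C3 = 4 − 1 = 3 completes the 4 down.
R3C2 = 5 − 1 = 4 completes the 5 across.
R2C2 = 16 − 11 = 5 completes the 16 across.

8 5 3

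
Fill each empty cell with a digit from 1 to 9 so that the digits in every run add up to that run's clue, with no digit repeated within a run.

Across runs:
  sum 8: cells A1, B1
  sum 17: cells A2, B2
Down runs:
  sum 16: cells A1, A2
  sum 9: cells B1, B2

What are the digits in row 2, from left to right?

9, 8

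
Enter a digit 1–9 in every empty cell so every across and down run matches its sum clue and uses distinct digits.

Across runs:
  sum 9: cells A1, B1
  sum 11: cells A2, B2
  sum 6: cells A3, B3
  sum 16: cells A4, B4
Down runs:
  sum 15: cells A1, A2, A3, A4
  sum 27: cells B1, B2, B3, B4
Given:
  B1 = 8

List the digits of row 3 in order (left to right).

16 in 2 cells must be {7,9}.
A1 = 9 − 8 = 1 completes the 9 across.
B3 = 4: the only remaining digit allowed by both the 6 across and the 27 down.
B4 = 9: the only remaining digit allowed by both the 16 across and the 27 down.
B2 = 27 − 21 = 6 completes the 27 down.
A3 = 6 − 4 = 2 completes the 6 across.
A4 = 16 − 9 = 7 completes the 16 across.
A2 = 11 − 6 = 5 completes the 11 across.

2 4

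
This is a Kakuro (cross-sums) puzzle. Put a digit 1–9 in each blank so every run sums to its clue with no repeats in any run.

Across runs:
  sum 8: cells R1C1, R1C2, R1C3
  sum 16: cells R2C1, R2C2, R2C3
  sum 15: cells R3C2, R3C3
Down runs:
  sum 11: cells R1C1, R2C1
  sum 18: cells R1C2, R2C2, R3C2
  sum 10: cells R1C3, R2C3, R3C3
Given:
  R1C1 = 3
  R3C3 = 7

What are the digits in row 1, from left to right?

3, 4, 1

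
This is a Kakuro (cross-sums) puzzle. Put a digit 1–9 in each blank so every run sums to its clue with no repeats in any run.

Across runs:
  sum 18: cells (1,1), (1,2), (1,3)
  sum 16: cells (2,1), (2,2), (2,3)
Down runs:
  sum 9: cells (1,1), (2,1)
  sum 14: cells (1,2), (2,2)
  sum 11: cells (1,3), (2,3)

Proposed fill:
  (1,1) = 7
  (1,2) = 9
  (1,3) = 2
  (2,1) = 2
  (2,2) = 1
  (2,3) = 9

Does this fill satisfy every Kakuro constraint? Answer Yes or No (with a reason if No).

No — the across run (2,1)–(2,3) sums to 12, not 16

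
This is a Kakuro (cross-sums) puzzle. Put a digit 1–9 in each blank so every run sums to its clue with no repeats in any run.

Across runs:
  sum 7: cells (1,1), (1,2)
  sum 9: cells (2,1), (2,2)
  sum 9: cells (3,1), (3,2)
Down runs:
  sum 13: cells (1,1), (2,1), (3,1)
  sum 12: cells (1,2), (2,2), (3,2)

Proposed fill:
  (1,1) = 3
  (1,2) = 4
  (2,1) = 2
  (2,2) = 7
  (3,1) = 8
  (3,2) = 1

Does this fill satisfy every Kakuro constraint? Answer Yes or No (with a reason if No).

Across: 3+4=7; 2+7=9; 8+1=9. Down: 3+2+8=13; 4+7+1=12. No digit repeats within any run.

Yes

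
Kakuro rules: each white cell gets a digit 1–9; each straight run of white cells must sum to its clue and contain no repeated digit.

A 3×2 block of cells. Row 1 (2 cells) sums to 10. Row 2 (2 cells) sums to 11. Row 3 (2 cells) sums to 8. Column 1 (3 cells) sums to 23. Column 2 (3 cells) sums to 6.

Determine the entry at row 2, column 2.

3

23 in 3 cells must be {6,8,9}; 6 in 3 cells must be {1,2,3}.
The 8 across and the 23 down share only 6, so (3,1) = 6.
(3,2) = 8 − 6 = 2 completes the 8 across.
Given what's placed, (2,2) must be 3 to fit the 11 across and 6 down.
(1,2) = 6 − 5 = 1 completes the 6 down.
(2,1) = 11 − 3 = 8 completes the 11 across.
(1,1) = 10 − 1 = 9 completes the 10 across.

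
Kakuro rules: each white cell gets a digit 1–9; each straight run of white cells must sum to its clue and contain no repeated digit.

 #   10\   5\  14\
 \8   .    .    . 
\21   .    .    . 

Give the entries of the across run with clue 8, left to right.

The 8 across and the 14 down share only 5, so R1C3 = 5.
The 21 across and the 5 down share only 4, so R2C2 = 4.
R2C3 = 14 − 5 = 9 completes the 14 down.
R1C2 = 5 − 4 = 1 completes the 5 down.
R2C1 = 21 − 13 = 8 completes the 21 across.
R1C1 = 8 − 6 = 2 completes the 8 across.

2 1 5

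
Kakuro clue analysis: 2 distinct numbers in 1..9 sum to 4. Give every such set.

2 distinct digits from 1–9 sum between 3 and 17.
Only one set works: {1,3}.

{1,3}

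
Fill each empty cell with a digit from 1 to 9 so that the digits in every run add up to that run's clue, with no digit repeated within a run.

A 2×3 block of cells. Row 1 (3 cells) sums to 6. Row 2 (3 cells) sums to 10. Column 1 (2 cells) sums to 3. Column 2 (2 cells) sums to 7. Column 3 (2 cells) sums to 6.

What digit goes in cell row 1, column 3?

1

6 in 3 cells must be {1,2,3}; 3 in 2 cells must be {1,2}.
Nothing is forced directly, so branch on (1,1), whose candidates are 1 or 2. If (1,1) = 1: that forces (1,3) = 2, (2,1) = 2, after which (2,3) would have to be in {1,3,5,7} for the 10 across but in {4} for the 6 down — contradiction. So (1,1) = 2.
Given what's placed, (1,3) must be 1 to fit the 6 across and 6 down.
(2,1) = 3 − 2 = 1 completes the 3 down.
(2,3) = 6 − 1 = 5 completes the 6 down.
(1,2) = 6 − 3 = 3 completes the 6 across.
(2,2) = 10 − 6 = 4 completes the 10 across.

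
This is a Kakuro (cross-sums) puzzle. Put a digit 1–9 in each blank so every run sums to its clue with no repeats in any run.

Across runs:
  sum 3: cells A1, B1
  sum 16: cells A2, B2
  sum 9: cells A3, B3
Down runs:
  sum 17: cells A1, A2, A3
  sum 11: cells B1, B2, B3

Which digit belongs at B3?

3

3 in 2 cells must be {1,2}; 16 in 2 cells must be {7,9}.
The 16 across and the 11 down share only 7, so B2 = 7.
Given what's placed, B1 must be 1 to fit the 3 across and 11 down.
A2 = 16 − 7 = 9 completes the 16 across.
B3 = 11 − 8 = 3 completes the 11 down.
A1 = 3 − 1 = 2 completes the 3 across.
A3 = 9 − 3 = 6 completes the 9 across.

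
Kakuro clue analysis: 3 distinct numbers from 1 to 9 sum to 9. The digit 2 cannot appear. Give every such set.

{1,3,5}

3 distinct digits from 1–9 sum between 6 and 24.
Dropping sets that contain 2.
Only one set works: {1,3,5}.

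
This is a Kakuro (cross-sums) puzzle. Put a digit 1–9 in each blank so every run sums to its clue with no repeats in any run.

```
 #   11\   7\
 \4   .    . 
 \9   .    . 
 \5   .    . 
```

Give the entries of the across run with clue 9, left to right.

4 in 2 cells must be {1,3}; 7 in 3 cells must be {1,2,4}.
The 4 across and the 7 down share only 1, so R1C2 = 1.
R1C1 = 4 − 1 = 3 completes the 4 across.
Nothing is forced directly, so branch on R2C2, whose candidates are 2 or 4. If R2C2 = 4: then R2C1 would have to be in {5} for the 9 across but in {1,2,6,7} for the 11 down — contradiction. So R2C2 = 2.
R2C1 = 9 − 2 = 7 completes the 9 across.
R3C1 = 11 − 10 = 1 completes the 11 down.
R3C2 = 5 − 1 = 4 completes the 5 across.

7 2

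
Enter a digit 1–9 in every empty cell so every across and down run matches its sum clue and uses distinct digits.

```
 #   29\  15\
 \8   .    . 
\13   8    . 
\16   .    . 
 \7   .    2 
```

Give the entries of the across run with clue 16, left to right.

9, 7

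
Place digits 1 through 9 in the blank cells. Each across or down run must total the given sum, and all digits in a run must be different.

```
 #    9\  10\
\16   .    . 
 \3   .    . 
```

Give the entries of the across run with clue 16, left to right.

7 9

16 in 2 cells must be {7,9}; 3 in 2 cells must be {1,2}.
The 16 across and the 9 down share only 7, so R1C1 = 7.
R1C2 = 16 − 7 = 9 completes the 16 across.
R2C1 = 9 − 7 = 2 completes the 9 down.
R2C2 = 3 − 2 = 1 completes the 3 across.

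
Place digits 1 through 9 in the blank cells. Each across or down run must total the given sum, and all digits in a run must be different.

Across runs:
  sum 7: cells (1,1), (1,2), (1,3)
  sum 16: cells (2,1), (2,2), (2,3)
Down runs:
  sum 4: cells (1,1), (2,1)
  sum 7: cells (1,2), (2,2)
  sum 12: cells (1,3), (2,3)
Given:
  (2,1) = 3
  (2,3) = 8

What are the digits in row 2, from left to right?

7 in 3 cells must be {1,2,4}; 4 in 2 cells must be {1,3}.
(1,1) = 4 − 3 = 1 completes the 4 down.
(1,3) = 12 − 8 = 4 completes the 12 down.
(2,2) = 16 − 11 = 5 completes the 16 across.
(1,2) = 7 − 5 = 2 completes the 7 across.

3 5 8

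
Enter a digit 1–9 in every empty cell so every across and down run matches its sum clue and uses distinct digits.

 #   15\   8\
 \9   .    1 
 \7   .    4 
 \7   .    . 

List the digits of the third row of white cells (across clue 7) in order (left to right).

R1C1 = 9 − 1 = 8 completes the 9 across.
R2C1 = 7 − 4 = 3 completes the 7 across.
R3C1 = 15 − 11 = 4 completes the 15 down.
R3C2 = 7 − 4 = 3 completes the 7 across.

4, 3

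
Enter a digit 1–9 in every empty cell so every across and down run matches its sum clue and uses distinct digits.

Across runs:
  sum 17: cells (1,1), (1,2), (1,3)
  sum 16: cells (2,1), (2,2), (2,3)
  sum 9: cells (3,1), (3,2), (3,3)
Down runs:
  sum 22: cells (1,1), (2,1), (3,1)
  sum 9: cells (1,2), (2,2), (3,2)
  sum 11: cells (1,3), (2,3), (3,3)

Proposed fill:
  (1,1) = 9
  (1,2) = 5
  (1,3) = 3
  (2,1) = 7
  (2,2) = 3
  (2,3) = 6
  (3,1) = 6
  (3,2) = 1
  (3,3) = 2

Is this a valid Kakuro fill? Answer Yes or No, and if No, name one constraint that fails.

Across: 9+5+3=17; 7+3+6=16; 6+1+2=9. Down: 9+7+6=22; 5+3+1=9; 3+6+2=11. No digit repeats within any run.

Yes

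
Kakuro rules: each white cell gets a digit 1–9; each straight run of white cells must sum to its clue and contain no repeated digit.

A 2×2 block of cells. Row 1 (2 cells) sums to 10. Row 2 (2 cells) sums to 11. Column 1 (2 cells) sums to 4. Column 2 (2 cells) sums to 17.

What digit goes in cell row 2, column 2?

4 in 2 cells must be {1,3}; 17 in 2 cells must be {8,9}.
The 11 across and the 4 down share only 3, so (2,1) = 3.
(2,2) = 11 − 3 = 8 completes the 11 across.
(1,1) = 4 − 3 = 1 completes the 4 down.
(1,2) = 10 − 1 = 9 completes the 10 across.

8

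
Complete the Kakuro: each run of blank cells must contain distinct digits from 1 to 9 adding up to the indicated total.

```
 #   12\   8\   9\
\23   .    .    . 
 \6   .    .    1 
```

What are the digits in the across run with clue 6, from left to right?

3 2 1

23 in 3 cells must be {6,8,9}; 6 in 3 cells must be {1,2,3}.
Only 6 fits R1C2 under both its across sum 23 and down sum 8.
R1C3 = 9 − 1 = 8 completes the 9 down.
R2C1 = 3: the only remaining digit allowed by both the 6 across and the 12 down.
R2C2 = 6 − 4 = 2 completes the 6 across.
R1C1 = 23 − 14 = 9 completes the 23 across.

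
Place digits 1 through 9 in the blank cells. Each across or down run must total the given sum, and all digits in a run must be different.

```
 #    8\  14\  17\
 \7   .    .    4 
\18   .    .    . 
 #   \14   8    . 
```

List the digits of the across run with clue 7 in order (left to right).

2 1 4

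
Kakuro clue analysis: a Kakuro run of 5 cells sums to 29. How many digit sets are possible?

5 distinct digits from 1–9 sum between 15 and 35.

8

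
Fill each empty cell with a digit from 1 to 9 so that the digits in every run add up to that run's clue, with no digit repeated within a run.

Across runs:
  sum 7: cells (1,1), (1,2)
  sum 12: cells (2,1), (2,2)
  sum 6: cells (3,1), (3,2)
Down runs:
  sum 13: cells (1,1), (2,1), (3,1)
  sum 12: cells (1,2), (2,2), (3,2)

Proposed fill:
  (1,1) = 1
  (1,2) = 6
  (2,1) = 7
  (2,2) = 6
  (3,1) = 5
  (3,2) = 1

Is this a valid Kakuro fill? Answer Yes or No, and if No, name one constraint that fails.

No — the across run (2,1)–(2,2) sums to 13, not 12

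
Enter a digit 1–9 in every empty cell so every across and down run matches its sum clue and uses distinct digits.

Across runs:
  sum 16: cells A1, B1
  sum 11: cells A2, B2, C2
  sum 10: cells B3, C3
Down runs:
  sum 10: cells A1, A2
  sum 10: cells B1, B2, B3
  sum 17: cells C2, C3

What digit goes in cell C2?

8

16 in 2 cells must be {7,9}; 17 in 2 cells must be {8,9}.
The 16 across and the 10 down share only 7, so B1 = 7.
Intersecting the 11 across with the 17 down forces C2 = 8.
C3 = 17 − 8 = 9 completes the 17 down.
A1 = 16 − 7 = 9 completes the 16 across.
A2 = 10 − 9 = 1 completes the 10 down.
B2 = 11 − 9 = 2 completes the 11 across.
B3 = 10 − 9 = 1 completes the 10 across.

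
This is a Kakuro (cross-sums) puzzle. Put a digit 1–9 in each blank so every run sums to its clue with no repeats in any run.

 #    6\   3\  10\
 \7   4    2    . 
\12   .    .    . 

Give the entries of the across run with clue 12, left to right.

2, 1, 9

7 in 3 cells must be {1,2,4}; 3 in 2 cells must be {1,2}.
R1C3 = 7 − 6 = 1 completes the 7 across.
R2C1 = 6 − 4 = 2 completes the 6 down.
R2C2 = 3 − 2 = 1 completes the 3 down.
R2C3 = 12 − 3 = 9 completes the 12 across.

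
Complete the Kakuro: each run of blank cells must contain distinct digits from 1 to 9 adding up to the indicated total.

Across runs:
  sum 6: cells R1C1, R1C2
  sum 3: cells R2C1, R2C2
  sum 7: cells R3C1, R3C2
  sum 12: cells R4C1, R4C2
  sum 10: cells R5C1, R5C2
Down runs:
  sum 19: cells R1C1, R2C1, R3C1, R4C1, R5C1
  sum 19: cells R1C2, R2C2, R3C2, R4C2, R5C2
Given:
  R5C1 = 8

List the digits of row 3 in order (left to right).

3, 4

3 in 2 cells must be {1,2}.
R5C2 = 10 − 8 = 2 completes the 10 across.
Given what's placed, R2C2 must be 1 to fit the 3 across and 19 down.
R2C1 = 3 − 1 = 2 completes the 3 across.
Nothing is forced directly, so branch on R1C1, whose candidates are 1 or 5. If R1C1 = 5: then R1C2 would have to be in {1} for the 6 across but in {3,4,5,6,7,8,9} for the 19 down — contradiction. So R1C1 = 1.
R1C2 = 6 − 1 = 5 completes the 6 across.
Nothing is forced directly, so branch on R3C1, whose candidates are 3 or 5. If R3C1 = 5: then R3C2 would have to be in {2} for the 7 across but in {3,4,7,8} for the 19 down — contradiction. So R3C1 = 3.
R3C2 = 7 − 3 = 4 completes the 7 across.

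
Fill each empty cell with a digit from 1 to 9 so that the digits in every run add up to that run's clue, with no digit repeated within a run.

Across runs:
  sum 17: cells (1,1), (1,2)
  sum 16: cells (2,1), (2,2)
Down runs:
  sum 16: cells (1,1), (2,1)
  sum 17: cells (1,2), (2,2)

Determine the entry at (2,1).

7

17 in 2 cells must be {8,9}; 16 in 2 cells must be {7,9}.
The 17 across and the 16 down share only 9, so (1,1) = 9.
(1,2) = 17 − 9 = 8 completes the 17 across.
(2,1) = 16 − 9 = 7 completes the 16 down.
(2,2) = 16 − 7 = 9 completes the 16 across.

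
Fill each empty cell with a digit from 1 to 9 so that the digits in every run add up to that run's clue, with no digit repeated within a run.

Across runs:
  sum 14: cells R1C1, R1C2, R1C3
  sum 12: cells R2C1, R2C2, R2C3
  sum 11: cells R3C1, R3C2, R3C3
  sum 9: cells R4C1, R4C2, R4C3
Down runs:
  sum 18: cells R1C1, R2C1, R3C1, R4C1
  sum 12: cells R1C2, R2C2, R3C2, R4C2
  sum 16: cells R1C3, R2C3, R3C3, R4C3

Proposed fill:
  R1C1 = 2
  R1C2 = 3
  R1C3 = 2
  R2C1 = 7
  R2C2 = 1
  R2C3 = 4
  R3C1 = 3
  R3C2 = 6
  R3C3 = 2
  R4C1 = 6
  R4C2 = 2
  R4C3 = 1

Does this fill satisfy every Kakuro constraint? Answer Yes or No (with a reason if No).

No — the across run R1C1–R1C3 sums to 7, not 14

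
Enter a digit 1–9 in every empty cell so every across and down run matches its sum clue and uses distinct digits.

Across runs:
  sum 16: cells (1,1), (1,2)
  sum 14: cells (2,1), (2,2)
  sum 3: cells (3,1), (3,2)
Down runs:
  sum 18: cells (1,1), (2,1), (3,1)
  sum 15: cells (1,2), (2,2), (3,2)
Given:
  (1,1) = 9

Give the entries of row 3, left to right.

16 in 2 cells must be {7,9}; 3 in 2 cells must be {1,2}.
(1,2) = 16 − 9 = 7 completes the 16 across.
Given what's placed, (3,2) must be 2 to fit the 3 across and 15 down.
(2,2) = 15 − 9 = 6 completes the 15 down.
(3,1) = 3 − 2 = 1 completes the 3 across.
(2,1) = 14 − 6 = 8 completes the 14 across.

1 2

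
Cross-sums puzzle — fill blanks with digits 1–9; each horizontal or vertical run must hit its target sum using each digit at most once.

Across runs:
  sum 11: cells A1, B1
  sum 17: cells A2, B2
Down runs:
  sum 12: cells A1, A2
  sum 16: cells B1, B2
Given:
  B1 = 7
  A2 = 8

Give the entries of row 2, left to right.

8 9

17 in 2 cells must be {8,9}; 16 in 2 cells must be {7,9}.
A1 = 11 − 7 = 4 completes the 11 across.
B2 = 17 − 8 = 9 completes the 17 across.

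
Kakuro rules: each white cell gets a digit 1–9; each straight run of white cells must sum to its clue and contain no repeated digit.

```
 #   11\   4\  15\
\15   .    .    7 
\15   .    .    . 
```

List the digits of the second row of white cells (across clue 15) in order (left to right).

4 in 2 cells must be {1,3}.
Given what's placed, R1C2 must be 3 to fit the 15 across and 4 down.
R2C2 = 4 − 3 = 1 completes the 4 down.
R2C3 = 15 − 7 = 8 completes the 15 down.
R1C1 = 15 − 10 = 5 completes the 15 across.
R2C1 = 15 − 9 = 6 completes the 15 across.

6, 1, 8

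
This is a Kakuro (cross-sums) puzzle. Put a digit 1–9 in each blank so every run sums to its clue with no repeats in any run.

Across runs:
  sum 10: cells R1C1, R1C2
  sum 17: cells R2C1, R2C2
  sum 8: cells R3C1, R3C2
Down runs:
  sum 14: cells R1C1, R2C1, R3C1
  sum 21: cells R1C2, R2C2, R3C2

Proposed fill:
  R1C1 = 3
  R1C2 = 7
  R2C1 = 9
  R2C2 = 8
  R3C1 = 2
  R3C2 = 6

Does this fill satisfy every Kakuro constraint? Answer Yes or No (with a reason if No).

Yes

Across: 3+7=10; 9+8=17; 2+6=8. Down: 3+9+2=14; 7+8+6=21. No digit repeats within any run.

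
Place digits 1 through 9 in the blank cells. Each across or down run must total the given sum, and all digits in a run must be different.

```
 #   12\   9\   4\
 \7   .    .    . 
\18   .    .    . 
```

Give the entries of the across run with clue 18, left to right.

8 7 3

7 in 3 cells must be {1,2,4}; 4 in 2 cells must be {1,3}.
The 7 across and the 12 down share only 4, so R1C1 = 4.
Given what's placed, R1C3 must be 1 to fit the 7 across and 4 down.
R2C1 = 12 − 4 = 8 completes the 12 down.
R2C3 = 4 − 1 = 3 completes the 4 down.
R1C2 = 7 − 5 = 2 completes the 7 across.
R2C2 = 18 − 11 = 7 completes the 18 across.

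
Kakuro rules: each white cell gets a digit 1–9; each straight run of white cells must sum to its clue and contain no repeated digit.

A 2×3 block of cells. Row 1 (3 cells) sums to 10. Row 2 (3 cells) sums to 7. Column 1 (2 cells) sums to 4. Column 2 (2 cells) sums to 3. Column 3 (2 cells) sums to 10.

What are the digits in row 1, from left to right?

3 1 6

7 in 3 cells must be {1,2,4}; 4 in 2 cells must be {1,3}; 3 in 2 cells must be {1,2}.
The 7 across and the 4 down share only 1, so (2,1) = 1.
Given what's placed, (2,2) must be 2 to fit the 7 across and 3 down.
(2,3) = 7 − 3 = 4 completes the 7 across.
(1,1) = 4 − 1 = 3 completes the 4 down.
(1,2) = 3 − 2 = 1 completes the 3 down.
(1,3) = 10 − 4 = 6 completes the 10 across.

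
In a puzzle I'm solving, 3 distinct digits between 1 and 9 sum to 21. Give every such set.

{4,8,9}; {5,7,9}; {6,7,8}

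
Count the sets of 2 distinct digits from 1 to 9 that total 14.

2 distinct digits from 1–9 sum between 3 and 17.
Enumerating: {5,9}, {6,8}.

2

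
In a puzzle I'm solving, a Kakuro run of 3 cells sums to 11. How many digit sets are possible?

5

3 distinct digits from 1–9 sum between 6 and 24.
Enumerating: {1,2,8}, {1,3,7}, {1,4,6}, {2,3,6}, {2,4,5}.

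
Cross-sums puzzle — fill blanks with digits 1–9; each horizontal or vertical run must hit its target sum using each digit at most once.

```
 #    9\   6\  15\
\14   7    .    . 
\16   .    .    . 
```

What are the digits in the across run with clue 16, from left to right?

2, 5, 9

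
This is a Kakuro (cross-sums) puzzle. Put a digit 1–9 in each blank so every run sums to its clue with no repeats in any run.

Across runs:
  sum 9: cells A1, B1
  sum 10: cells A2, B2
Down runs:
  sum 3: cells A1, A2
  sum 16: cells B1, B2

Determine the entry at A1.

2

3 in 2 cells must be {1,2}; 16 in 2 cells must be {7,9}.
The 9 across and the 16 down share only 7, so B1 = 7.
B2 = 16 − 7 = 9 completes the 16 down.
A1 = 9 − 7 = 2 completes the 9 across.
A2 = 10 − 9 = 1 completes the 10 across.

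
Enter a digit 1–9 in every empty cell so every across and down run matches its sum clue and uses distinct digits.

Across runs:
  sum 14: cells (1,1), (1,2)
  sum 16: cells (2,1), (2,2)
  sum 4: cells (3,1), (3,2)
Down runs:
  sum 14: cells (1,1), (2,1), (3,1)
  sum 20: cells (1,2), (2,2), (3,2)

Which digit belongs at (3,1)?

1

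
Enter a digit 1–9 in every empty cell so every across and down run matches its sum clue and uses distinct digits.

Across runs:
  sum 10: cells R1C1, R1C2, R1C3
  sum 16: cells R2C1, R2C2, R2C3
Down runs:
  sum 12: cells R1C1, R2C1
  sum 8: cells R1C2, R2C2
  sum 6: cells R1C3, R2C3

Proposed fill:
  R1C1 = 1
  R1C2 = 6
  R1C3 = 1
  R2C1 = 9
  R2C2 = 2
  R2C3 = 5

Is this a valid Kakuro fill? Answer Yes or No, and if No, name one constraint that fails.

No — the down run R1C1–R2C1 sums to 10, not 12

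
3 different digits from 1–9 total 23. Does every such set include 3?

The only way to make 23 from 3 distinct digits is {6,8,9}, which does not contain 3.

No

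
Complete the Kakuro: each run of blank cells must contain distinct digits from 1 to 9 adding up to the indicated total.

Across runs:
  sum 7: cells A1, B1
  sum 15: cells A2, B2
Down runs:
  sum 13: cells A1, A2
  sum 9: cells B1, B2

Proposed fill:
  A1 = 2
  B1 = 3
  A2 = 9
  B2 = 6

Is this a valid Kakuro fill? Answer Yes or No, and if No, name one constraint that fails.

No — the across run A1–B1 sums to 5, not 7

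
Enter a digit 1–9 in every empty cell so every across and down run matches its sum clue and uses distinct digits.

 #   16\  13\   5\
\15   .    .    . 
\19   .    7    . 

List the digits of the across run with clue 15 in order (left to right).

7, 6, 2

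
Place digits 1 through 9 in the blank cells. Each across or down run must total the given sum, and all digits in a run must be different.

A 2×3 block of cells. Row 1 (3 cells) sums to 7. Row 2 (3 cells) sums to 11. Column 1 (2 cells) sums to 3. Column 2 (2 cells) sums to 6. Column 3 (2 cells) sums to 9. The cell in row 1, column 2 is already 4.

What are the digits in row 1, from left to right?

7 in 3 cells must be {1,2,4}; 3 in 2 cells must be {1,2}.
(2,2) = 6 − 4 = 2 completes the 6 down.
Given what's placed, (2,1) must be 1 to fit the 11 across and 3 down.
(2,3) = 11 − 3 = 8 completes the 11 across.
(1,1) = 3 − 1 = 2 completes the 3 down.
(1,3) = 7 − 6 = 1 completes the 7 across.

2, 4, 1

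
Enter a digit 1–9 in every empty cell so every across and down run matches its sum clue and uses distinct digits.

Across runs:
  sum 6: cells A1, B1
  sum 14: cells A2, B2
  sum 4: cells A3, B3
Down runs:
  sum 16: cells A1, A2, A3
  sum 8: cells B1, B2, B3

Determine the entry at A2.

9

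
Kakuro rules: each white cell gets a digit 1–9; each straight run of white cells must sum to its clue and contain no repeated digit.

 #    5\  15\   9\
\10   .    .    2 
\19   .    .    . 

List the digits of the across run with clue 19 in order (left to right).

4 8 7

R1C2 = 7: the only remaining digit allowed by both the 10 across and the 15 down.
R2C2 = 15 − 7 = 8 completes the 15 down.
R2C3 = 9 − 2 = 7 completes the 9 down.
R1C1 = 10 − 9 = 1 completes the 10 across.
R2C1 = 19 − 15 = 4 completes the 19 across.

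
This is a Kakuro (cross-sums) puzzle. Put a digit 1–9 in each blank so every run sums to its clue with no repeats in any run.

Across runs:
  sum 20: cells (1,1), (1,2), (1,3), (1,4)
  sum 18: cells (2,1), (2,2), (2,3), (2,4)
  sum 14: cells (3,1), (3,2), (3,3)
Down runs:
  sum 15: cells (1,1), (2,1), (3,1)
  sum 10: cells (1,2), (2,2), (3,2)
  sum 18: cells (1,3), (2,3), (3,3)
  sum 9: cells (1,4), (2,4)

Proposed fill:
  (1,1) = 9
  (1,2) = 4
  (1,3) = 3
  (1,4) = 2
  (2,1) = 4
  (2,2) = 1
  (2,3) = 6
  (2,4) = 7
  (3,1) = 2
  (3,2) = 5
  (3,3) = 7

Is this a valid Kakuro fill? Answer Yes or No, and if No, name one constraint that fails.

No — the down run (1,3)–(3,3) sums to 16, not 18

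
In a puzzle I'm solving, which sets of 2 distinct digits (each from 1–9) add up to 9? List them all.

{1,8}; {2,7}; {3,6}; {4,5}

2 distinct digits from 1–9 sum between 3 and 17.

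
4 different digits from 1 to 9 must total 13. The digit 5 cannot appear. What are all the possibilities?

4 distinct digits from 1–9 sum between 10 and 30.
Dropping sets that contain 5.

{1,2,3,7}; {1,2,4,6}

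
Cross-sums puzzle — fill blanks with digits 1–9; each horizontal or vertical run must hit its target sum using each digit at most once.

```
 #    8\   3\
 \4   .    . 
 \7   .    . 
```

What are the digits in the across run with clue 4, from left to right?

4 in 2 cells must be {1,3}; 3 in 2 cells must be {1,2}.
The 4 across and the 3 down share only 1, so R1C2 = 1.
R2C2 = 3 − 1 = 2 completes the 3 down.
R1C1 = 4 − 1 = 3 completes the 4 across.
R2C1 = 7 − 2 = 5 completes the 7 across.

3, 1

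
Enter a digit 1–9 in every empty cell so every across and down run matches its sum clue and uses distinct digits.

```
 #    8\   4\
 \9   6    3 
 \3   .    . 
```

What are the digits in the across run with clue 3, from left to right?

2, 1

3 in 2 cells must be {1,2}; 4 in 2 cells must be {1,3}.
R2C1 = 8 − 6 = 2 completes the 8 down.
R2C2 = 3 − 2 = 1 completes the 3 across.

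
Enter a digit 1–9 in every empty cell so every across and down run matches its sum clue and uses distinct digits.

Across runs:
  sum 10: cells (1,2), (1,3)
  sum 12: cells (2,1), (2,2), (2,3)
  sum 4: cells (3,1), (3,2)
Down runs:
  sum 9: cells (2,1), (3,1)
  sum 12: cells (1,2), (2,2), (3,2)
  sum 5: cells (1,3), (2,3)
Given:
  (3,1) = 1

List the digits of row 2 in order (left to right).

4 in 2 cells must be {1,3}.
(2,1) = 9 − 1 = 8 completes the 9 down.
(3,2) = 4 − 1 = 3 completes the 4 across.
(2,2) = 1: the only remaining digit allowed by both the 12 across and the 12 down.
(2,3) = 12 − 9 = 3 completes the 12 across.
(1,2) = 12 − 4 = 8 completes the 12 down.
(1,3) = 10 − 8 = 2 completes the 10 across.

8, 1, 3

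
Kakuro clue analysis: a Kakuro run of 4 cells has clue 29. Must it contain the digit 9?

Yes

The only way to make 29 from 4 distinct digits is {5,7,8,9}, which contains 9.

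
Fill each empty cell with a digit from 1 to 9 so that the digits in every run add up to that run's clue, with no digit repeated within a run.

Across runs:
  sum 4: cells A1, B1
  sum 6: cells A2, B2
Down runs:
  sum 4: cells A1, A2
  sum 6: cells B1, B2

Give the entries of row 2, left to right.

1, 5

4 in 2 cells must be {1,3}.
The 4 across and the 6 down share only 1, so B1 = 1.
The 6 across and the 4 down share only 1, so A2 = 1.
B2 = 6 − 1 = 5 completes the 6 across.
A1 = 4 − 1 = 3 completes the 4 across.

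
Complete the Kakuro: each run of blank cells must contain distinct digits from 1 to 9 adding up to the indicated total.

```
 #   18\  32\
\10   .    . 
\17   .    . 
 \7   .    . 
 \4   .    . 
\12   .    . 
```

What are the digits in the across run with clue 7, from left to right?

2, 5

17 in 2 cells must be {8,9}; 4 in 2 cells must be {1,3}.
Only 8 fits R2C1 under both its across sum 17 and down sum 18.
R2C2 = 17 − 8 = 9 completes the 17 across.
Given what's placed, R4C2 must be 3 to fit the 4 across and 32 down.
R3C2 = 5: the only remaining digit allowed by both the 7 across and the 32 down.
R4C1 = 4 − 3 = 1 completes the 4 across.
R3C1 = 7 − 5 = 2 completes the 7 across.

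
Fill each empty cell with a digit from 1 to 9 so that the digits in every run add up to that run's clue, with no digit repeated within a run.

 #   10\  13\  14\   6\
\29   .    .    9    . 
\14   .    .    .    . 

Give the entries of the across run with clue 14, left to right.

2, 6, 5, 1

29 in 4 cells must be {5,7,8,9}.
Given what's placed, R1C4 must be 5 to fit the 29 across and 6 down.
R2C3 = 14 − 9 = 5 completes the 14 down.
R2C4 = 6 − 5 = 1 completes the 6 down.
R2C2 = 6: the only remaining digit allowed by both the 14 across and the 13 down.
R1C2 = 13 − 6 = 7 completes the 13 down.
R2C1 = 14 − 12 = 2 completes the 14 across.
R1C1 = 29 − 21 = 8 completes the 29 across.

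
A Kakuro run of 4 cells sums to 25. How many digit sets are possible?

6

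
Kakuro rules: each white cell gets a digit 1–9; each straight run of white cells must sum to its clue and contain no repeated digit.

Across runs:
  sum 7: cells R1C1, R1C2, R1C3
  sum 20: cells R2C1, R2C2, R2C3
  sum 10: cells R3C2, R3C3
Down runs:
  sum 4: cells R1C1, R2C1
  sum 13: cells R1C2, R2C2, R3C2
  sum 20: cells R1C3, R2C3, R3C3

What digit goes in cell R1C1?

1

7 in 3 cells must be {1,2,4}; 4 in 2 cells must be {1,3}.
Only 1 fits R1C1 under both its across sum 7 and down sum 4.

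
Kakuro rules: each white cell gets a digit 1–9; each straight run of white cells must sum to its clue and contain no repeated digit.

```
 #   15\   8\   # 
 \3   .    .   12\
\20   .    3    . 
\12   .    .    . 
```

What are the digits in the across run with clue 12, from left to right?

3 in 2 cells must be {1,2}.
Given what's placed, R1C2 must be 1 to fit the 3 across and 8 down.
R3C2 = 8 − 4 = 4 completes the 8 down.
R1C1 = 3 − 1 = 2 completes the 3 across.
Nothing is forced directly, so branch on R2C1, whose candidates are 8 or 9. If R2C1 = 9: that forces R2C3 = 8, after which R3C1 would have to be in {1,2,3,5,6,7} for the 12 across but in {4} for the 15 down — contradiction. So R2C1 = 8.
R2C3 = 20 − 11 = 9 completes the 20 across.
R3C1 = 15 − 10 = 5 completes the 15 down.
R3C3 = 12 − 9 = 3 completes the 12 across.

5 4 3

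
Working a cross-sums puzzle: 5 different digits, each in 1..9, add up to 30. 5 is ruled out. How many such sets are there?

5 distinct digits from 1–9 sum between 15 and 35.
Dropping sets that contain 5.
Enumerating: {2,4,7,8,9}, {3,4,6,8,9}.

2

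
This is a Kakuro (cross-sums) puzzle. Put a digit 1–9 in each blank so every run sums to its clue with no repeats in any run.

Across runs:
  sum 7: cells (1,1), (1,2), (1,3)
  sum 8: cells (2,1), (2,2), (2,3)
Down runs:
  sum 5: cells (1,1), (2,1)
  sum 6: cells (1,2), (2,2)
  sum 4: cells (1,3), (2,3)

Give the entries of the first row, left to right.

4, 2, 1

7 in 3 cells must be {1,2,4}; 4 in 2 cells must be {1,3}.
The 7 across and the 4 down share only 1, so (1,3) = 1.
(2,3) = 4 − 1 = 3 completes the 4 down.
Nothing is forced directly, so branch on (2,1), whose candidates are 1 or 4. If (2,1) = 4: then (1,1) would have to be in {2,4} for the 7 across but in {1} for the 5 down — contradiction. So (2,1) = 1.
(1,1) = 5 − 1 = 4 completes the 5 down.
(1,2) = 7 − 5 = 2 completes the 7 across.
(2,2) = 8 − 4 = 4 completes the 8 across.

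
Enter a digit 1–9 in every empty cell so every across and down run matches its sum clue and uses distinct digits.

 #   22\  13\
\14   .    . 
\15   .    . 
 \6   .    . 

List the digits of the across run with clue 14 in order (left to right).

9 5

The 6 across and the 22 down share only 5, so R3C1 = 5.
R3C2 = 6 − 5 = 1 completes the 6 across.
Nothing is forced directly, so branch on R1C1, whose candidates are 8 or 9. If R1C1 = 8: then R1C2 would have to be in {6} for the 14 across but in {3,4,5,7,8,9} for the 13 down — contradiction. So R1C1 = 9.
R1C2 = 14 − 9 = 5 completes the 14 across.
R2C1 = 22 − 14 = 8 completes the 22 down.
R2C2 = 15 − 8 = 7 completes the 15 across.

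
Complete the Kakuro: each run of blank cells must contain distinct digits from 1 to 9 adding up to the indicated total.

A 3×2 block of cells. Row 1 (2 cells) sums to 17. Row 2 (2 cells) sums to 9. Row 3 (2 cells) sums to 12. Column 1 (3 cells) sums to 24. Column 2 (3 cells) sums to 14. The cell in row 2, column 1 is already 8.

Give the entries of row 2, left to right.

17 in 2 cells must be {8,9}; 24 in 3 cells must be {7,8,9}.
Given what's placed, (1,1) must be 9 to fit the 17 across and 24 down.
(1,2) = 17 − 9 = 8 completes the 17 across.
(2,2) = 9 − 8 = 1 completes the 9 across.
(3,1) = 24 − 17 = 7 completes the 24 down.
(3,2) = 12 − 7 = 5 completes the 12 across.

8 1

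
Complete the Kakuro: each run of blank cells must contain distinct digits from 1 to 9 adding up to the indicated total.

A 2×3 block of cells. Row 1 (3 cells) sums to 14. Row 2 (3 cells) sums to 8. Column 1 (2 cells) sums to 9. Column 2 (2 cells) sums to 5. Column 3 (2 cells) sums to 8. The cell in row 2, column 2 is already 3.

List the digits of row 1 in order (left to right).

5 2 7

(1,2) = 5 − 3 = 2 completes the 5 down.
Given what's placed, (2,3) must be 1 to fit the 8 across and 8 down.
(1,3) = 8 − 1 = 7 completes the 8 down.
(2,1) = 8 − 4 = 4 completes the 8 across.
(1,1) = 14 − 9 = 5 completes the 14 across.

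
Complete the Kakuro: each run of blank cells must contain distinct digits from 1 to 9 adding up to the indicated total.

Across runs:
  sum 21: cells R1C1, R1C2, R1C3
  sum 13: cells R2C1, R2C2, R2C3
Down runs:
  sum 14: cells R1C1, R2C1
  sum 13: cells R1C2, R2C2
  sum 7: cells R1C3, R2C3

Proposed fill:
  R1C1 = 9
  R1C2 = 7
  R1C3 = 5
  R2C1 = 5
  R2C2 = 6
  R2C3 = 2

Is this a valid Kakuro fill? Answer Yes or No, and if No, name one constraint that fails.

Yes

Across: 9+7+5=21; 5+6+2=13. Down: 9+5=14; 7+6=13; 5+2=7. No digit repeats within any run.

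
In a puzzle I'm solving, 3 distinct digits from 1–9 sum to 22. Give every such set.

3 distinct digits from 1–9 sum between 6 and 24.

{5,8,9}; {6,7,9}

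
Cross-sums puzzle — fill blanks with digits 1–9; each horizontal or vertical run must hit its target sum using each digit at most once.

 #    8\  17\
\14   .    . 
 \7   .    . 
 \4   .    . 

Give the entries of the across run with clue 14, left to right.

4 in 2 cells must be {1,3}.
The 14 across and the 8 down share only 5, so R1C1 = 5.
R1C2 = 14 − 5 = 9 completes the 14 across.
Given what's placed, R3C1 must be 1 to fit the 4 across and 8 down.
R3C2 = 4 − 1 = 3 completes the 4 across.
R2C1 = 8 − 6 = 2 completes the 8 down.
R2C2 = 7 − 2 = 5 completes the 7 across.

5, 9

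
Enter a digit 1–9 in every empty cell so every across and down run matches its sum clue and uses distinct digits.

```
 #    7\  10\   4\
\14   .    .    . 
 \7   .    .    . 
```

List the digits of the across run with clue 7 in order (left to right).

2 4 1

7 in 3 cells must be {1,2,4}; 4 in 2 cells must be {1,3}.
The 7 across and the 4 down share only 1, so R2C3 = 1.
R1C3 = 4 − 1 = 3 completes the 4 down.
Nothing is forced directly, so branch on R2C1, whose candidates are 2 or 4. If R2C1 = 4: then R1C1 would have to be in {2,4,5,6,7,9} for the 14 across but in {3} for the 7 down — contradiction. So R2C1 = 2.
R1C1 = 7 − 2 = 5 completes the 7 down.
R1C2 = 14 − 8 = 6 completes the 14 across.
R2C2 = 7 − 3 = 4 completes the 7 across.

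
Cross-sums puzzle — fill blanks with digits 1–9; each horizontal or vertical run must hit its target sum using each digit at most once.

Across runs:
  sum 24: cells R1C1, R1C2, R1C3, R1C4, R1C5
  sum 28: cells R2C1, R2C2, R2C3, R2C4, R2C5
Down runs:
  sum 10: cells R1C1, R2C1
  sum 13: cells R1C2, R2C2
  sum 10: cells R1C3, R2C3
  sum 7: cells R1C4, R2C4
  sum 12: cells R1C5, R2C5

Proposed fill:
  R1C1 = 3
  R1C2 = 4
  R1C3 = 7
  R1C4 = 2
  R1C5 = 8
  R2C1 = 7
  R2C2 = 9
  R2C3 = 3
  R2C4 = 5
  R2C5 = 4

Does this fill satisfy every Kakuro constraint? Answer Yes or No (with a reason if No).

Yes

Across: 3+4+7+2+8=24; 7+9+3+5+4=28. Down: 3+7=10; 4+9=13; 7+3=10; 2+5=7; 8+4=12. No digit repeats within any run.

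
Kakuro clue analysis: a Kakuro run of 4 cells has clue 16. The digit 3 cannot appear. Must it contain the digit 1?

Yes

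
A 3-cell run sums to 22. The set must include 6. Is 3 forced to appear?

No

The only way to make 22 from 3 distinct digits under that restriction is {6,7,9}, which does not contain 3.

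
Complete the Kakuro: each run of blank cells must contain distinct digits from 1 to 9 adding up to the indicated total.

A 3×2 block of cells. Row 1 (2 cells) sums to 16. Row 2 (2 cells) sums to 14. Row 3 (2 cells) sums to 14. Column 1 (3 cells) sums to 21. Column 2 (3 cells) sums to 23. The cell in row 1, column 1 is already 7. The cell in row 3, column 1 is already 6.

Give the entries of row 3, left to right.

16 in 2 cells must be {7,9}; 23 in 3 cells must be {6,8,9}.
(1,2) = 16 − 7 = 9 completes the 16 across.
(2,1) = 21 − 13 = 8 completes the 21 down.
(2,2) = 14 − 8 = 6 completes the 14 across.
(3,2) = 14 − 6 = 8 completes the 14 across.

6 8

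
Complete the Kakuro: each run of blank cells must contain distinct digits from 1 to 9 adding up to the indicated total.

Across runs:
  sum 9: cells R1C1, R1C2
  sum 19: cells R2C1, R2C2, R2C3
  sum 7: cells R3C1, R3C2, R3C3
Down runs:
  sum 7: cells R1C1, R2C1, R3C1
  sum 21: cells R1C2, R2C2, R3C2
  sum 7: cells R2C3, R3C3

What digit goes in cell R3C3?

7 in 3 cells must be {1,2,4}.
Only 4 fits R3C2 under both its across sum 7 and down sum 21.
Given what's placed, R1C2 must be 8 to fit the 9 across and 21 down.
R2C2 = 21 − 12 = 9 completes the 21 down.
R1C1 = 9 − 8 = 1 completes the 9 across.
R3C1 = 2: the only remaining digit allowed by both the 7 across and the 7 down.
R3C3 = 7 − 6 = 1 completes the 7 across.

1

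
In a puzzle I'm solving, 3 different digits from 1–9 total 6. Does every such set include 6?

The only way to make 6 from 3 distinct digits is {1,2,3}, which does not contain 6.

No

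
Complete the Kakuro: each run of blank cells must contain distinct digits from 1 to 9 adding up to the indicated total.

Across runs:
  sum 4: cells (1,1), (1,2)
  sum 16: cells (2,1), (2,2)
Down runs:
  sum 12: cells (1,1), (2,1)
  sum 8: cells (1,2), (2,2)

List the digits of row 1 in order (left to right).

3 1

4 in 2 cells must be {1,3}; 16 in 2 cells must be {7,9}.
The 4 across and the 12 down share only 3, so (1,1) = 3.
(1,2) = 4 − 3 = 1 completes the 4 across.
(2,1) = 12 − 3 = 9 completes the 12 down.
(2,2) = 16 − 9 = 7 completes the 16 across.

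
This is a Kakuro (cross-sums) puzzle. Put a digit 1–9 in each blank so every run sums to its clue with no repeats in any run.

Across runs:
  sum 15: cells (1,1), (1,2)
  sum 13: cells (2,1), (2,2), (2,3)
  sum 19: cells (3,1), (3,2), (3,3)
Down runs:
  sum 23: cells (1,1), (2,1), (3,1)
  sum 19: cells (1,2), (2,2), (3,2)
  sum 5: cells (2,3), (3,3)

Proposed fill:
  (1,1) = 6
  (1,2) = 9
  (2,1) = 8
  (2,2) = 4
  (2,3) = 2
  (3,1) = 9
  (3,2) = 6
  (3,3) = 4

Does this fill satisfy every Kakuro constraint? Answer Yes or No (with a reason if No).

No — the down run (2,3)–(3,3) sums to 6, not 5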